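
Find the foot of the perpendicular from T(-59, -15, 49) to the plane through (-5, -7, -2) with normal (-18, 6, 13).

The perpendicular from T has direction n = (-18, 6, 13): r = (-59, -15, 49) + μ(-18, 6, 13).
Substitute into the plane: n·(T + μn) = 22 gives 1609 + 529μ = 22, so μ = -3.
Foot = (-59, -15, 49) + (-3)·(-18, 6, 13) = (-5, -33, 10).

(-5, -33, 10)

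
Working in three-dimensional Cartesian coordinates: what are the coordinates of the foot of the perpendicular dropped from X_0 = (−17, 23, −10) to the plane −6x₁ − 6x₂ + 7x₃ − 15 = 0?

(-23, 17, -3)

n = (−6, −6, 7), |n|² = 121, and n·X_0 − 15 = -121.
t = -121/121 = -1, so the foot is X_0 − t·n = (−17, 23, −10) − (-1)·(−6, −6, 7) = (−23, 17, −3).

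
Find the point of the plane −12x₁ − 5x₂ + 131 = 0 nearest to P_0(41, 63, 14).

n = (−12, −5, 0), |n|² = 169, and n·P_0 − (-131) = -676.
t = -676/169 = -4, so the foot is P_0 − t·n = (41, 63, 14) − (-4)·(−12, −5, 0) = (−7, 43, 14).

(-7, 43, 14)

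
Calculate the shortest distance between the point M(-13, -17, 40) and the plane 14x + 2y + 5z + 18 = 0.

d = |14·(-13) + 2·(-17) + 5·40 − (-18)| / √(196 + 4 + 25) = |2| / 15 = 2/15.

2/15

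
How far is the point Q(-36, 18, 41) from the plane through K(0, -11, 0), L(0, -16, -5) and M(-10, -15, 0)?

2√6/3

KL = (0, -5, -5) and KM = (-10, -4, 0), so a normal is n = KL × KM = (-20, 50, -50).
d = |(-20)·(-36) + 50·18 + (-50)·41 − (-550)| / √(400 + 2500 + 2500) = |120| / (30√6) = 4/√6.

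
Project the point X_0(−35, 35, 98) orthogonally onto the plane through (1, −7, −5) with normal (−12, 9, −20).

(-59, 53, 58)

n = (−12, 9, −20), |n|² = 625, and n·X_0 − 25 = -1250.
t = -1250/625 = -2, so the foot is X_0 − t·n = (−35, 35, 98) − (-2)·(−12, 9, −20) = (−59, 53, 58).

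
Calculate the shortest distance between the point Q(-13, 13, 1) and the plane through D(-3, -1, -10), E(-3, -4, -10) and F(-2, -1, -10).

11

DE = (0, -3, 0) and DF = (1, 0, 0), so a normal is n = DE × DF = (0, 0, 3).
n = (0, 0, 3); n·P − (-30) = 33; |n| = 3; distance = 33/3 = 11.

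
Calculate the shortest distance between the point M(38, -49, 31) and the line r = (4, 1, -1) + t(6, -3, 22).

2√641

Direction vector d = (6, -3, 22).
AP = (34, -50, 32), and AP × d = (-1004, -556, 198).
|AP × d|² = 1356356 and |d|² = 529, so the distance is √(1356356/529) = √2564 = 2√641.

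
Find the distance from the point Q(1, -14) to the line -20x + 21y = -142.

The normal to the line is n = (-20, 21) with |n| = 29.
|n·Q − (-142)| = |-314 − (-142)| = 172, so the distance is 172/29.

172/29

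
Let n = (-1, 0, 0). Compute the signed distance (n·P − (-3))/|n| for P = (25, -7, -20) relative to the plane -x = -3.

-22

n·P − (-3) = -22.
|n| = 1, so the signed distance is -22/1 = -22.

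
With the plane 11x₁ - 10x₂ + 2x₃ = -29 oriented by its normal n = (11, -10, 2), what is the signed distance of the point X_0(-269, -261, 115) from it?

-6

n·X_0 − (-29) = -90.
|n| = 15, so the signed distance is -90/15 = -6.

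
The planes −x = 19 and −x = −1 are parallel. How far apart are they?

With common normal n = (−1, 0, 0) (|n| = 1), the distance is |19 − (-1)|/|n| = 20/1 = 20.

20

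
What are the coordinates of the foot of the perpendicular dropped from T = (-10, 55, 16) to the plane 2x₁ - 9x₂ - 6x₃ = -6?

The perpendicular from T has direction n = (2, -9, -6): r = (-10, 55, 16) + λ(2, -9, -6).
Substitute into the plane: n·(T + λn) = -6 gives -611 + 121λ = -6, so λ = 5.
Foot = (-10, 55, 16) + 5·(2, -9, -6) = (0, 10, -14).

(0, 10, -14)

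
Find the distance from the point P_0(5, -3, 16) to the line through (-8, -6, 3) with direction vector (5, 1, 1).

Direction vector d = (5, 1, 1).
AP = (13, 3, 13), and AP × d = (-10, 52, -2).
|AP × d|² = 2808 and |d|² = 27, so the distance is √(2808/27) = √104 = 2√26.

2√26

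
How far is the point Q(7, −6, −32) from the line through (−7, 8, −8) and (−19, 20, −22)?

A direction vector is d = (−12, 12, −14).
AP = (14, −14, −24); AP·d = 0, |AP|² = 968, |d|² = 484.
distance² = |AP|² − (AP·d)²/|d|² = 968 − 0/484 = 968, so the distance is 22√2.

22√2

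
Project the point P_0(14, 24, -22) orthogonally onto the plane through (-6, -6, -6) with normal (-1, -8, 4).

The perpendicular from P_0 has direction n = (-1, -8, 4): r = (14, 24, -22) + μ(-1, -8, 4).
Substitute into the plane: n·(P_0 + μn) = 30 gives -294 + 81μ = 30, so μ = 4.
Foot = (14, 24, -22) + 4·(-1, -8, 4) = (10, -8, -6).

(10, -8, -6)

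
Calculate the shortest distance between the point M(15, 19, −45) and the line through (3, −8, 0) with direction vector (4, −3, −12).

9√17

Direction vector d = (4, −3, −12).
AP = (12, 27, −45); AP·d = 507, |AP|² = 2898, |d|² = 169.
distance² = |AP|² − (AP·d)²/|d|² = 2898 − 257049/169 = 1377, so the distance is 9√17.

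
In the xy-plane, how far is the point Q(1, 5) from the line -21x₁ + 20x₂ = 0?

79/29

d = |(-21)·1 + 20·5 − 0| / √(441 + 400) = |79|/29 = 79/29.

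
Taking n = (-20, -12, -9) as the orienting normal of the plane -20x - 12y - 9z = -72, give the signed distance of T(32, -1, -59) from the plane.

n·T − (-72) = -25.
|n| = 25, so the signed distance is -25/25 = -1.

-1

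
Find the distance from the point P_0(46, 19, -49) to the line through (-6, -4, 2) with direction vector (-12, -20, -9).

√5209

Direction vector d = (-12, -20, -9).
AP = (52, 23, -51); AP·d = -625, |AP|² = 5834, |d|² = 625.
distance² = |AP|² − (AP·d)²/|d|² = 5834 − 390625/625 = 5209, so the distance is √5209.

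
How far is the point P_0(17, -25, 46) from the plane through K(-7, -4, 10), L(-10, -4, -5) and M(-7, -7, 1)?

KL = (-3, 0, -15) and KM = (0, -3, -9), so a normal is n = KL × KM = (-45, -27, 9).
Then n·(17, -25, 46) - 513 = -189.
|n| = √(2025 + 729 + 81) = 9√35, so the distance is |-189|/(9√35) = 3√35/5.

21/√35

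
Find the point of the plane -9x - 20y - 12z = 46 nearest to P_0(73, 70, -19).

(46, 10, -55)

n = (-9, -20, -12), |n|² = 625, and n·P_0 − 46 = -1875.
t = -1875/625 = -3, so the foot is P_0 − t·n = (73, 70, -19) − (-3)·(-9, -20, -12) = (46, 10, -55).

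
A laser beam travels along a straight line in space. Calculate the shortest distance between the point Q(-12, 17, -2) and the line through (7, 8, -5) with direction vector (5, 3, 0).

3√35

Direction vector d = (5, 3, 0).
AP = (-19, 9, 3); AP·d = -68, |AP|² = 451, |d|² = 34.
distance² = |AP|² − (AP·d)²/|d|² = 451 − 4624/34 = 315, so the distance is 3√35.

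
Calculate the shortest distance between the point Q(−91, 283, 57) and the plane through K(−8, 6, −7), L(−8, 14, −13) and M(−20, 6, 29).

KL = (0, 8, −6) and KM = (−12, 0, 36), so a normal is n = KL × KM = (288, 72, 96).
d = |288·(-91) + 72·283 + 96·57 − (-2544)| / √(82944 + 5184 + 9216) = |2184| / 312 = 7.

7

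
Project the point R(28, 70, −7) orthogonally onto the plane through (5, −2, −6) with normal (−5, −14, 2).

The perpendicular from R has direction n = (−5, −14, 2): r = (28, 70, −7) + λ(−5, −14, 2).
Substitute into the plane: n·(R + λn) = -9 gives -1134 + 225λ = -9, so λ = 5.
Foot = (28, 70, −7) + 5·(−5, −14, 2) = (3, 0, 3).

(3, 0, 3)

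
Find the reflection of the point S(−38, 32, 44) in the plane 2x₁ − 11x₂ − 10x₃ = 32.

(-22, -56, -36)

With n = (2, −11, −10), the signed offset is (n·S − 32)/|n|² = -900/225 = -4.
S' = S − 2t·n = (−38, 32, 44) − (-8)·(2, −11, −10) = (−22, −56, −36).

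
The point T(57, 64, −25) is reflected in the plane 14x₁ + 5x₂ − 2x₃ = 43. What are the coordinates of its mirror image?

(-83, 14, -5)

n = (14, 5, −2), |n|² = 225, n·T − 43 = 1125, so t = 1125/225 = 5.
Foot F = T − 5·n = (−13, 39, −15); the reflection is 2F − T = (−83, 14, −5).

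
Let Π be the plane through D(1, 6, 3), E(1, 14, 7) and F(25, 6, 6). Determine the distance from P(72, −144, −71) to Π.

7

DE = (0, 8, 4) and DF = (24, 0, 3), so a normal is n = DE × DF = (24, 96, −192).
Then n·(72, −144, −71) − 24 = 1512.
|n| = √(576 + 9216 + 36864) = 216, so the distance is |1512|/216 = 7.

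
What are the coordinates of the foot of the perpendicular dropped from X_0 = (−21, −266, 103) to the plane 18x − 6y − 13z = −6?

The perpendicular from X_0 has direction n = (18, −6, −13): r = (−21, −266, 103) + λ(18, −6, −13).
Substitute into the plane: n·(X_0 + λn) = -6 gives -121 + 529λ = -6, so λ = 5/23.
Foot = (−21, −266, 103) + (5/23)·(18, −6, −13) = (−393/23, −6148/23, 2304/23).

(-393/23, -6148/23, 2304/23)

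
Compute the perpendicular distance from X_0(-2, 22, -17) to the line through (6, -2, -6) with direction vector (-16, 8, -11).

Direction vector d = (-16, 8, -11).
AP = (-8, 24, -11); AP·d = 441, |AP|² = 761, |d|² = 441.
distance² = |AP|² − (AP·d)²/|d|² = 761 − 194481/441 = 320, so the distance is 8√5.

8√5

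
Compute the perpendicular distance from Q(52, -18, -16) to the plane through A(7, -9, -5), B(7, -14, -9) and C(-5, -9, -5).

AB = (0, -5, -4) and AC = (-12, 0, 0), so a normal is n = AB × AC = (0, 48, -60).
d = |48·(-18) + (-60)·(-16) − (-132)| / √(0 + 2304 + 3600) = |228| / (12√41) = 19/√41.

19/√41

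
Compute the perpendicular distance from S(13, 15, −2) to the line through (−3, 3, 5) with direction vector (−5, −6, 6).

Direction vector d = (−5, −6, 6).
AP = (16, 12, −7), and AP × d = (30, −61, −36).
|AP × d|² = 5917 and |d|² = 97, so the distance is √(5917/97) = √61.

√61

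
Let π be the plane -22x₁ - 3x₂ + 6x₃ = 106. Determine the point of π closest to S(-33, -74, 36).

(11, -68, 24)

n = (-22, -3, 6), |n|² = 529, and n·S − 106 = 1058.
t = 1058/529 = 2, so the foot is S − t·n = (-33, -74, 36) − 2·(-22, -3, 6) = (11, -68, 24).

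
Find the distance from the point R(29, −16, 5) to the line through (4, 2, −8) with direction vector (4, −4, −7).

√1037

Direction vector d = (4, −4, −7).
AP = (25, −18, 13), and AP × d = (178, 227, −28).
|AP × d|² = 83997 and |d|² = 81, so the distance is √(83997/81) = √1037.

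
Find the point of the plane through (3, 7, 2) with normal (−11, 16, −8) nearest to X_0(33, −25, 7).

(11, 7, -9)

The perpendicular from X_0 has direction n = (−11, 16, −8): r = (33, −25, 7) + t(−11, 16, −8).
Substitute into the plane: n·(X_0 + tn) = 63 gives -819 + 441t = 63, so t = 2.
Foot = (33, −25, 7) + 2·(−11, 16, −8) = (11, 7, −9).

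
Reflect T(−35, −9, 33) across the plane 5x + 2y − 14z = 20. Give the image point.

With n = (5, 2, −14), the signed offset is (n·T − 20)/|n|² = -675/225 = -3.
T' = T − 2t·n = (−35, −9, 33) − (-6)·(5, 2, −14) = (−5, 3, −51).

(-5, 3, -51)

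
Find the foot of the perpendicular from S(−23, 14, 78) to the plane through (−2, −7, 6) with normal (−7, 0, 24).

The perpendicular from S has direction n = (−7, 0, 24): r = (−23, 14, 78) + λ(−7, 0, 24).
Substitute into the plane: n·(S + λn) = 158 gives 2033 + 625λ = 158, so λ = -3.
Foot = (−23, 14, 78) + (-3)·(−7, 0, 24) = (−2, 14, 6).

(-2, 14, 6)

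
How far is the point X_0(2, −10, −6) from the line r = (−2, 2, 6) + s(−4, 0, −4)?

Direction vector d = (−4, 0, −4).
AP = (4, −12, −12), and AP × d = (48, 64, −48).
|AP × d|² = 8704 and |d|² = 32, so the distance is √(8704/32) = √272 = 4√17.

4√17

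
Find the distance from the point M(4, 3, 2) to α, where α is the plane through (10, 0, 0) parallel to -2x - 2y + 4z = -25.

Parallel planes share the normal n = (-2, -2, 4); since (10, 0, 0) lies on the plane, its equation is -2x - 2y + 4z = -20.
Then n·(4, 3, 2) - (-20) = 14.
|n| = √(4 + 4 + 16) = 2√6, so the distance is |14|/(2√6) = 7√6/6.

7/√6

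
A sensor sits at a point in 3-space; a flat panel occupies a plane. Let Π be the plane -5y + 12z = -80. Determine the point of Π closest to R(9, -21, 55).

(9, 4, -5)

n = (0, -5, 12), |n|² = 169, and n·R − (-80) = 845.
t = 845/169 = 5, so the foot is R − t·n = (9, -21, 55) − 5·(0, -5, 12) = (9, 4, -5).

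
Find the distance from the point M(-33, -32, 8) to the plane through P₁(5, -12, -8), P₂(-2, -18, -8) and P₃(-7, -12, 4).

P₁P₂ = (-7, -6, 0) and P₁P₃ = (-12, 0, 12), so a normal is n = P₁P₂ × P₁P₃ = (-72, 84, -72).
Then n·(-33, -32, 8) - (-792) = -96.
|n| = √(5184 + 7056 + 5184) = 132, so the distance is |-96|/132 = 8/11.

8/11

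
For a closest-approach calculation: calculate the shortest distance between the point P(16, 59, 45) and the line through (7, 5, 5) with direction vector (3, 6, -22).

6√113

Direction vector d = (3, 6, -22).
AP = (9, 54, 40), and AP × d = (-1428, 318, -108).
|AP × d|² = 2151972 and |d|² = 529, so the distance is √(2151972/529) = √4068 = 6√113.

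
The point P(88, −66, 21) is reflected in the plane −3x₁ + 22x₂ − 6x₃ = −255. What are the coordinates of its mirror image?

(70, 66, -15)

With n = (−3, 22, −6), the signed offset is (n·P − (-255))/|n|² = -1587/529 = -3.
P' = P − 2t·n = (88, −66, 21) − (-6)·(−3, 22, −6) = (70, 66, −15).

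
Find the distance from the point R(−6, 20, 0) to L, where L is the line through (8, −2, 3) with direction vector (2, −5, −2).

√161

Direction vector d = (2, −5, −2).
AP = (−14, 22, −3); AP·d = -132, |AP|² = 689, |d|² = 33.
distance² = |AP|² − (AP·d)²/|d|² = 689 − 17424/33 = 161, so the distance is √161.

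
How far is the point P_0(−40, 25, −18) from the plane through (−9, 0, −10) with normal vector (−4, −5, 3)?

The plane has equation n·(r − (−9, 0, −10)) = 0, i.e. n·r = 6.
d = |(-4)·(-40) + (-5)·25 + 3·(-18) − 6| / √(16 + 25 + 9) = |-25| / (5√2) = 5/√2.

5/√2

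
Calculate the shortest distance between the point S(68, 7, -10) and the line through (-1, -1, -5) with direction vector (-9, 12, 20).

65

Direction vector d = (-9, 12, 20).
AP = (69, 8, -5); AP·d = -625, |AP|² = 4850, |d|² = 625.
distance² = |AP|² − (AP·d)²/|d|² = 4850 − 390625/625 = 4225, so the distance is 65.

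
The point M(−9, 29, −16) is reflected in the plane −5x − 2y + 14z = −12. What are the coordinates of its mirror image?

n = (−5, −2, 14), |n|² = 225, n·M − (-12) = -225, so t = -225/225 = -1.
Foot F = M − (-1)·n = (−14, 27, −2); the reflection is 2F − M = (−19, 25, 12).

(-19, 25, 12)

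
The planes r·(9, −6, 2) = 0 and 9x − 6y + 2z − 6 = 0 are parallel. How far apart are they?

6/11

Both planes have normal n = (9, −6, 2), |n| = 11. Any point on the first plane is at distance |6 − 0|/|n| = 6/11 from the second.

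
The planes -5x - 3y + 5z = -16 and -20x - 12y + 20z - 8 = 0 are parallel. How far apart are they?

18/√59

Divide the second equation by 4 to match normals: -5x - 3y + 5z = 2.
Both planes have normal n = (-5, -3, 5), |n| = √59. Any point on the first plane is at distance |2 − (-16)|/|n| = 18/√59 = 18√59/59 from the second.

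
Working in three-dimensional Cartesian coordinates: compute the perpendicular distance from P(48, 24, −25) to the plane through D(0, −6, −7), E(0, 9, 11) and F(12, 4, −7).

DE = (0, 15, 18) and DF = (12, 10, 0), so a normal is n = DE × DF = (−180, 216, −180).
Then n·(48, 24, −25) − (−36) = 1080.
|n| = √(32400 + 46656 + 32400) = 36√86, so the distance is |1080|/(36√86) = 15√86/43.

15√86/43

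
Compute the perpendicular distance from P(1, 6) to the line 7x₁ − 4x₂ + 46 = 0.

29/√65

The normal to the line is n = (7, −4) with |n| = √65.
|n·P − (-46)| = |-17 − (-46)| = 29, so the distance is 29/√65.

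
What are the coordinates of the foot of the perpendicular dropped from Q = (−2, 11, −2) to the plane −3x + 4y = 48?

(-44/25, 267/25, -2)

n = (−3, 4, 0), |n|² = 25, and n·Q − 48 = 2.
t = 2/25, so the foot is Q − t·n = (−2, 11, −2) − (2/25)·(−3, 4, 0) = (−44/25, 267/25, −2).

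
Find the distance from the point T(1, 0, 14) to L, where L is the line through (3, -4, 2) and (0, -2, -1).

A direction vector is d = (-3, 2, -3).
AP = (-2, 4, 12); AP·d = -22, |AP|² = 164, |d|² = 22.
distance² = |AP|² − (AP·d)²/|d|² = 164 − 484/22 = 142, so the distance is √142.

√142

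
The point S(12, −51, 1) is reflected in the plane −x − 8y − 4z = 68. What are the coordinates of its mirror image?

(20, 13, 33)

n = (−1, −8, −4), |n|² = 81, n·S − 68 = 324, so t = 324/81 = 4.
Foot F = S − 4·n = (16, −19, 17); the reflection is 2F − S = (20, 13, 33).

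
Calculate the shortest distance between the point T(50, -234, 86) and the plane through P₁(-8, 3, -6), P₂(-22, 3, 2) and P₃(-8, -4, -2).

P₁P₂ = (-14, 0, 8) and P₁P₃ = (0, -7, 4), so a normal is n = P₁P₂ × P₁P₃ = (56, 56, 98).
Then n·(50, -234, 86) - (-868) = -1008.
|n| = √(3136 + 3136 + 9604) = 126, so the distance is |-1008|/126 = 8.

8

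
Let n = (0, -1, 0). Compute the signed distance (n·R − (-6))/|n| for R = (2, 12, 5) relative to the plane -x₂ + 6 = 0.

-6

n·R − (-6) = -6.
|n| = 1, so the signed distance is -6/1 = -6.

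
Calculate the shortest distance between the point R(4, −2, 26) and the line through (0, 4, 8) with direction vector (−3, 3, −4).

√70

Direction vector d = (−3, 3, −4).
AP = (4, −6, 18); AP·d = -102, |AP|² = 376, |d|² = 34.
distance² = |AP|² − (AP·d)²/|d|² = 376 − 10404/34 = 70, so the distance is √70.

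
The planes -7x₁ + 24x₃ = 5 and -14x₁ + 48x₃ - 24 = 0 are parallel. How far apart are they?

Divide the second equation by 2 to match normals: -7x₁ + 24x₃ = 12.
With common normal n = (-7, 0, 24) (|n| = 25), the distance is |5 − 12|/|n| = 7/25.

7/25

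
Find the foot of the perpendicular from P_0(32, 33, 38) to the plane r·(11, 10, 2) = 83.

(-1, 3, 32)

n = (11, 10, 2), |n|² = 225, and n·P_0 − 83 = 675.
t = 675/225 = 3, so the foot is P_0 − t·n = (32, 33, 38) − 3·(11, 10, 2) = (-1, 3, 32).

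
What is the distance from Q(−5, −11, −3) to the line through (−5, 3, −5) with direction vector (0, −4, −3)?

Direction vector d = (0, −4, −3).
AP = (0, −14, 2), and AP × d = (50, 0, 0).
|AP × d|² = 2500 and |d|² = 25, so the distance is √(2500/25) = √100 = 10.

10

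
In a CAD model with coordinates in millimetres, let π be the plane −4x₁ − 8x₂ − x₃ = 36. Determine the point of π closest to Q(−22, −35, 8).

(-6, -3, 12)

The perpendicular from Q has direction n = (−4, −8, −1): r = (−22, −35, 8) + t(−4, −8, −1).
Substitute into the plane: n·(Q + tn) = 36 gives 360 + 81t = 36, so t = -4.
Foot = (−22, −35, 8) + (-4)·(−4, −8, −1) = (−6, −3, 12).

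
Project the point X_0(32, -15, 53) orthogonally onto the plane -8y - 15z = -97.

The perpendicular from X_0 has direction n = (0, -8, -15): r = (32, -15, 53) + λ(0, -8, -15).
Substitute into the plane: n·(X_0 + λn) = -97 gives -675 + 289λ = -97, so λ = 2.
Foot = (32, -15, 53) + 2·(0, -8, -15) = (32, -31, 23).

(32, -31, 23)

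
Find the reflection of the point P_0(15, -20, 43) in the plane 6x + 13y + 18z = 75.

(3, -46, 7)

n = (6, 13, 18), |n|² = 529, n·P_0 − 75 = 529, so t = 529/529 = 1.
Foot F = P_0 − 1·n = (9, -33, 25); the reflection is 2F − P_0 = (3, -46, 7).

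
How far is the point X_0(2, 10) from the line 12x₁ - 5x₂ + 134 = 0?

108/13

d = |12·2 + (-5)·10 − (-134)| / √(144 + 25) = |108|/13 = 108/13.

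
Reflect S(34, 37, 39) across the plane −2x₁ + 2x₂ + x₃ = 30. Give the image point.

(122/3, 91/3, 107/3)

With n = (−2, 2, 1), the signed offset is (n·S − 30)/|n|² = 15/9 = 5/3.
S' = S − 2t·n = (34, 37, 39) − (10/3)·(−2, 2, 1) = (122/3, 91/3, 107/3).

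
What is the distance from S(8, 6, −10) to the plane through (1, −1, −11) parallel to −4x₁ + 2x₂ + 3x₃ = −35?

Parallel planes share the normal n = (−4, 2, 3); since (1, −1, −11) lies on the plane, its equation is −4x₁ + 2x₂ + 3x₃ = -39.
Then n·(8, 6, −10) − (−39) = −11.
|n| = √(16 + 4 + 9) = √29, so the distance is |-11|/√29 = 11√29/29.

11√29/29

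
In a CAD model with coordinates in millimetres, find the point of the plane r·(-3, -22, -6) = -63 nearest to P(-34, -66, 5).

The perpendicular from P has direction n = (-3, -22, -6): r = (-34, -66, 5) + μ(-3, -22, -6).
Substitute into the plane: n·(P + μn) = -63 gives 1524 + 529μ = -63, so μ = -3.
Foot = (-34, -66, 5) + (-3)·(-3, -22, -6) = (-25, 0, 23).

(-25, 0, 23)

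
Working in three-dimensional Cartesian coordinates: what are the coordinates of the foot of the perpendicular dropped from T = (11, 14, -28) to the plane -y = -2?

(11, 2, -28)

The perpendicular from T has direction n = (0, -1, 0): r = (11, 14, -28) + t(0, -1, 0).
Substitute into the plane: n·(T + tn) = -2 gives -14 + 1t = -2, so t = 12.
Foot = (11, 14, -28) + 12·(0, -1, 0) = (11, 2, -28).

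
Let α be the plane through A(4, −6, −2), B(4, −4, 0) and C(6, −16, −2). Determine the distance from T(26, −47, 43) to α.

8√3/3

AB = (0, 2, 2) and AC = (2, −10, 0), so a normal is n = AB × AC = (20, 4, −4).
d = |20·26 + 4·(-47) + (-4)·43 − 64| / √(400 + 16 + 16) = |96| / (12√3) = 8/√3.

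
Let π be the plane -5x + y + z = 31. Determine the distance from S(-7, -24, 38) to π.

d = |(-5)·(-7) + 1·(-24) + 1·38 − 31| / √(25 + 1 + 1) = |18| / (3√3) = 2√3.

2√3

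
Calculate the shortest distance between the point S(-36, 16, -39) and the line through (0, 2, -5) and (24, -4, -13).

2√493

A direction vector is d = (24, -6, -8).
AP = (-36, 14, -34); AP·d = -676, |AP|² = 2648, |d|² = 676.
distance² = |AP|² − (AP·d)²/|d|² = 2648 − 456976/676 = 1972, so the distance is 2√493.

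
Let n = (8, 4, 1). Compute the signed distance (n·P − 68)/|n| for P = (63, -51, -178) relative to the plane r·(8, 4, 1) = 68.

6

n·P − 68 = 54.
|n| = 9, so the signed distance is 54/9 = 6.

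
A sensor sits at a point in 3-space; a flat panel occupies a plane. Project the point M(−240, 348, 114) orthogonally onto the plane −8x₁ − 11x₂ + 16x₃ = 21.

(-5080/21, 7253/21, 2474/21)

n = (−8, −11, 16), |n|² = 441, and n·M − 21 = -105.
t = -105/441 = -5/21, so the foot is M − t·n = (−240, 348, 114) − (-5/21)·(−8, −11, 16) = (−5080/21, 7253/21, 2474/21).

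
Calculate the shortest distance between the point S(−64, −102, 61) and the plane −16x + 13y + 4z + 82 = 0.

8/7

d = |(-16)·(-64) + 13·(-102) + 4·61 − (-82)| / √(256 + 169 + 16) = |24| / 21 = 8/7.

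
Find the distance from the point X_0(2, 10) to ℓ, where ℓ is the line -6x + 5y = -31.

69√61/61

d = |(-6)·2 + 5·10 − (-31)| / √(36 + 25) = |69|/√61 = 69/√61.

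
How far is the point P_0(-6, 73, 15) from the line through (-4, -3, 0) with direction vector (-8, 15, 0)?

Direction vector d = (-8, 15, 0).
AP = (-2, 76, 15); AP·d = 1156, |AP|² = 6005, |d|² = 289.
distance² = |AP|² − (AP·d)²/|d|² = 6005 − 1336336/289 = 1381, so the distance is √1381.

√1381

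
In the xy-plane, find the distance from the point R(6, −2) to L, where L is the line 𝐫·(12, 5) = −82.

144/13

The normal to the line is n = (12, 5) with |n| = 13.
|n·R − (-82)| = |62 − (-82)| = 144, so the distance is 144/13.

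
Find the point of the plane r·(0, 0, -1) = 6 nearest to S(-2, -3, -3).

The perpendicular from S has direction n = (0, 0, -1): r = (-2, -3, -3) + λ(0, 0, -1).
Substitute into the plane: n·(S + λn) = 6 gives 3 + 1λ = 6, so λ = 3.
Foot = (-2, -3, -3) + 3·(0, 0, -1) = (-2, -3, -6).

(-2, -3, -6)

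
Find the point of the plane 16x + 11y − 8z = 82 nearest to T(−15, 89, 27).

n = (16, 11, −8), |n|² = 441, and n·T − 82 = 441.
t = 441/441 = 1, so the foot is T − t·n = (−15, 89, 27) − 1·(16, 11, −8) = (−31, 78, 35).

(-31, 78, 35)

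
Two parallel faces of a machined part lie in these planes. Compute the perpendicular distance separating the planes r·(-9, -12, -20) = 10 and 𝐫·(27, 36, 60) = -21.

Divide the second equation by -3 to match normals: -9x₁ - 12x₂ - 20x₃ = 7.
Both planes have normal n = (-9, -12, -20), |n| = 25. Any point on the first plane is at distance |7 − 10|/|n| = 3/25 from the second.

3/25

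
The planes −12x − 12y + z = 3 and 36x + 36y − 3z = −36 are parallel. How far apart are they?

9/17

Divide the second equation by -3 to match normals: −12x − 12y + z = 12.
With common normal n = (−12, −12, 1) (|n| = 17), the distance is |3 − 12|/|n| = 9/17.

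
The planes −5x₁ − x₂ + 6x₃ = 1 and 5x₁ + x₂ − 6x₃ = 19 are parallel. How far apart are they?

10√62/31

Divide the second equation by -1 to match normals: −5x₁ − x₂ + 6x₃ = -19.
With common normal n = (−5, −1, 6) (|n| = √62), the distance is |1 − (-19)|/|n| = 20/√62.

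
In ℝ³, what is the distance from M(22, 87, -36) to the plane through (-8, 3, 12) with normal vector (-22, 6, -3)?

The plane has equation n·(r − (-8, 3, 12)) = 0, i.e. n·r = 158.
Then n·(22, 87, -36) - 158 = -12.
|n| = √(484 + 36 + 9) = 23, so the distance is |-12|/23 = 12/23.

12/23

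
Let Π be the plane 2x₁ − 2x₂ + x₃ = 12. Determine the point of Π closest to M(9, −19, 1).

n = (2, −2, 1), |n|² = 9, and n·M − 12 = 45.
t = 45/9 = 5, so the foot is M − t·n = (9, −19, 1) − 5·(2, −2, 1) = (−1, −9, −4).

(-1, -9, -4)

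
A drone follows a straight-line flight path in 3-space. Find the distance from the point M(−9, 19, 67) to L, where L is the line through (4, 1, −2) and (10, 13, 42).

A direction vector is d = (6, 12, 44).
AP = (−13, 18, 69); AP·d = 3174, |AP|² = 5254, |d|² = 2116.
distance² = |AP|² − (AP·d)²/|d|² = 5254 − 10074276/2116 = 493, so the distance is √493.

√493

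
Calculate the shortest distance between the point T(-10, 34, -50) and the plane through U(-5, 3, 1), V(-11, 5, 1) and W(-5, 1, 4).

UV = (-6, 2, 0) and UW = (0, -2, 3), so a normal is n = UV × UW = (6, 18, 12).
d = |6·(-10) + 18·34 + 12·(-50) − 36| / √(36 + 324 + 144) = |-84| / (6√14) = √14.

√14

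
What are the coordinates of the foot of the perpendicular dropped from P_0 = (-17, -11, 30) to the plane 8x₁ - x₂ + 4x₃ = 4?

n = (8, -1, 4), |n|² = 81, and n·P_0 − 4 = -9.
t = -9/81 = -1/9, so the foot is P_0 − t·n = (-17, -11, 30) − (-1/9)·(8, -1, 4) = (-145/9, -100/9, 274/9).

(-145/9, -100/9, 274/9)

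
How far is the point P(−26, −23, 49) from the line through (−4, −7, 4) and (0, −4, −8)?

√61

A direction vector is d = (4, 3, −12).
AP = (−22, −16, 45), and AP × d = (57, −84, −2).
|AP × d|² = 10309 and |d|² = 169, so the distance is √(10309/169) = √61.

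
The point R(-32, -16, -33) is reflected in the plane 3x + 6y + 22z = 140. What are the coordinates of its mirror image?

(-20, 8, 55)

With n = (3, 6, 22), the signed offset is (n·R − 140)/|n|² = -1058/529 = -2.
R' = R − 2t·n = (-32, -16, -33) − (-4)·(3, 6, 22) = (-20, 8, 55).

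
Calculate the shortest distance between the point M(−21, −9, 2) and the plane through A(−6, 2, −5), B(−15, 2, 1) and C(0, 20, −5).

5/11

AB = (−9, 0, 6) and AC = (6, 18, 0), so a normal is n = AB × AC = (−108, 36, −162).
Then n·(−21, −9, 2) − 1530 = 90.
|n| = √(11664 + 1296 + 26244) = 198, so the distance is |90|/198 = 5/11.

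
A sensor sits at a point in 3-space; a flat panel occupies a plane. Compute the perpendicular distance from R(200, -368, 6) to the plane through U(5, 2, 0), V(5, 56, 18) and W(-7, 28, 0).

UV = (0, 54, 18) and UW = (-12, 26, 0), so a normal is n = UV × UW = (-468, -216, 648).
d = |(-468)·200 + (-216)·(-368) + 648·6 − (-2772)| / √(219024 + 46656 + 419904) = |-7452| / 828 = 9.

9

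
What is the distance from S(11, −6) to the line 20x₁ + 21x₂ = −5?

99/29

The normal to the line is n = (20, 21) with |n| = 29.
|n·S − (-5)| = |94 − (-5)| = 99, so the distance is 99/29.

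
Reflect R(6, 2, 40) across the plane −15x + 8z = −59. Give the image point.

With n = (−15, 0, 8), the signed offset is (n·R − (-59))/|n|² = 289/289 = 1.
R' = R − 2t·n = (6, 2, 40) − 2·(−15, 0, 8) = (36, 2, 24).

(36, 2, 24)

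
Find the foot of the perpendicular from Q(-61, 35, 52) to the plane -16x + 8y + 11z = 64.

The perpendicular from Q has direction n = (-16, 8, 11): r = (-61, 35, 52) + λ(-16, 8, 11).
Substitute into the plane: n·(Q + λn) = 64 gives 1828 + 441λ = 64, so λ = -4.
Foot = (-61, 35, 52) + (-4)·(-16, 8, 11) = (3, 3, 8).

(3, 3, 8)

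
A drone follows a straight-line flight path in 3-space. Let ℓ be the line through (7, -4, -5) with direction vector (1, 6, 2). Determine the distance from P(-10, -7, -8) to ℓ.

Direction vector d = (1, 6, 2).
AP = (-17, -3, -3), and AP × d = (12, 31, -99).
|AP × d|² = 10906 and |d|² = 41, so the distance is √(10906/41) = √266.

√266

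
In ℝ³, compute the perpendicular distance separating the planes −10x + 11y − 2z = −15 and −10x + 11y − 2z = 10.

5/3

With common normal n = (−10, 11, −2) (|n| = 15), the distance is |(-15) − 10|/|n| = 25/15 = 5/3.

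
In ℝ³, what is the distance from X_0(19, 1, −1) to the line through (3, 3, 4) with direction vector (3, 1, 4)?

√259

Direction vector d = (3, 1, 4).
AP = (16, −2, −5); AP·d = 26, |AP|² = 285, |d|² = 26.
distance² = |AP|² − (AP·d)²/|d|² = 285 − 676/26 = 259, so the distance is √259.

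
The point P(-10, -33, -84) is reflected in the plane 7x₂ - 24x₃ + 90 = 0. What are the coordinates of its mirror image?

With n = (0, 7, -24), the signed offset is (n·P − (-90))/|n|² = 1875/625 = 3.
P' = P − 2t·n = (-10, -33, -84) − 6·(0, 7, -24) = (-10, -75, 60).

(-10, -75, 60)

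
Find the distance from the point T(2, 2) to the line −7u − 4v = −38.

16/√65

The normal to the line is n = (−7, −4) with |n| = √65.
|n·T − (-38)| = |-22 − (-38)| = 16, so the distance is 16/√65 = 16√65/65.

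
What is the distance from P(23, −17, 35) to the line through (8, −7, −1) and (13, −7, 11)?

A direction vector is d = (5, 0, 12).
AP = (15, −10, 36); AP·d = 507, |AP|² = 1621, |d|² = 169.
distance² = |AP|² − (AP·d)²/|d|² = 1621 − 257049/169 = 100, so the distance is 10.

10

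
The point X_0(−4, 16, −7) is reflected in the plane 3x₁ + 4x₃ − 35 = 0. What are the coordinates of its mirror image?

With n = (3, 0, 4), the signed offset is (n·X_0 − 35)/|n|² = -75/25 = -3.
X_0' = X_0 − 2t·n = (−4, 16, −7) − (-6)·(3, 0, 4) = (14, 16, 17).

(14, 16, 17)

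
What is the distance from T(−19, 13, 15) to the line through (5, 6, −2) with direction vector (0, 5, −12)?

Direction vector d = (0, 5, −12).
AP = (−24, 7, 17); AP·d = -169, |AP|² = 914, |d|² = 169.
distance² = |AP|² − (AP·d)²/|d|² = 914 − 28561/169 = 745, so the distance is √745.

√745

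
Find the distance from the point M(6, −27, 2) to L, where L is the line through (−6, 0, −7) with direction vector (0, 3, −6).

Direction vector d = (0, 3, −6).
AP = (12, −27, 9); AP·d = -135, |AP|² = 954, |d|² = 45.
distance² = |AP|² − (AP·d)²/|d|² = 954 − 18225/45 = 549, so the distance is 3√61.

3√61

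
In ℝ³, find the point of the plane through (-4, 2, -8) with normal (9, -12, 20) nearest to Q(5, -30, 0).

n = (9, -12, 20), |n|² = 625, and n·Q − (-220) = 625.
t = 625/625 = 1, so the foot is Q − t·n = (5, -30, 0) − 1·(9, -12, 20) = (-4, -18, -20).

(-4, -18, -20)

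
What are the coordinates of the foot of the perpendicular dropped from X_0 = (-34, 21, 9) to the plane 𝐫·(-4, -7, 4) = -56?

n = (-4, -7, 4), |n|² = 81, and n·X_0 − (-56) = 81.
t = 81/81 = 1, so the foot is X_0 − t·n = (-34, 21, 9) − 1·(-4, -7, 4) = (-30, 28, 5).

(-30, 28, 5)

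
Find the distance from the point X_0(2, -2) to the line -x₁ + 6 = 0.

d = |(-1)·2 + 0·(-2) − (-6)| / √(1 + 0) = |4|/1 = 4.

4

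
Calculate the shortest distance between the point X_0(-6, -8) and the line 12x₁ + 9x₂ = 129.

91/5

d = |12·(-6) + 9·(-8) − 129| / √(144 + 81) = |-273|/15 = 91/5.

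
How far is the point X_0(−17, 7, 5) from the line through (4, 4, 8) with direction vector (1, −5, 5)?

2√102

Direction vector d = (1, −5, 5).
AP = (−21, 3, −3), and AP × d = (0, 102, 102).
|AP × d|² = 20808 and |d|² = 51, so the distance is √(20808/51) = √408 = 2√102.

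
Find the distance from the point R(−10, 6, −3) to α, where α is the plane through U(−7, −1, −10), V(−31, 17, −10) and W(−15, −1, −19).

1/17

UV = (−24, 18, 0) and UW = (−8, 0, −9), so a normal is n = UV × UW = (−162, −216, 144).
d = |(-162)·(-10) + (-216)·6 + 144·(-3) − (-90)| / √(26244 + 46656 + 20736) = |-18| / 306 = 1/17.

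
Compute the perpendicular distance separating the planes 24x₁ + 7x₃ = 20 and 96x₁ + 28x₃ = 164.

Divide the second equation by 4 to match normals: 24x₁ + 7x₃ = 41.
With common normal n = (24, 0, 7) (|n| = 25), the distance is |20 − 41|/|n| = 21/25.

21/25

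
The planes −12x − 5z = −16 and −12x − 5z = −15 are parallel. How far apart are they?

1/13

With common normal n = (−12, 0, −5) (|n| = 13), the distance is |(-16) − (-15)|/|n| = 1/13.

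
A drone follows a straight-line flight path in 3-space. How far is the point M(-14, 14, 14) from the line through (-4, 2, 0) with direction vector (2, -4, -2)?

Direction vector d = (2, -4, -2).
AP = (-10, 12, 14), and AP × d = (32, 8, 16).
|AP × d|² = 1344 and |d|² = 24, so the distance is √(1344/24) = √56 = 2√14.

2√14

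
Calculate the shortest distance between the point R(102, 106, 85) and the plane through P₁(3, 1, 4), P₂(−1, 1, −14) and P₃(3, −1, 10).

P₁P₂ = (−4, 0, −18) and P₁P₃ = (0, −2, 6), so a normal is n = P₁P₂ × P₁P₃ = (−36, 24, 8).
Then n·(102, 106, 85) − (−52) = −396.
|n| = √(1296 + 576 + 64) = 44, so the distance is |-396|/44 = 9.

9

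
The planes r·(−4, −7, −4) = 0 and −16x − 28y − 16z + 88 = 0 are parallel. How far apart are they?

Divide the second equation by 4 to match normals: −4x − 7y − 4z = -22.
Both planes have normal n = (−4, −7, −4), |n| = 9. Any point on the first plane is at distance |(-22) − 0|/|n| = 22/9 from the second.

22/9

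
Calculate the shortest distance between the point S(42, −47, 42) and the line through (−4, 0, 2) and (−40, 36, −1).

A direction vector is d = (−36, 36, −3).
AP = (46, −47, 40), and AP × d = (−1299, −1302, −36).
|AP × d|² = 3383901 and |d|² = 2601, so the distance is √(3383901/2601) = √1301.

√1301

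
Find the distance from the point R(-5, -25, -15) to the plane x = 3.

n = (1, 0, 0); n·P − 3 = -8; |n| = 1; distance = 8/1 = 8.

8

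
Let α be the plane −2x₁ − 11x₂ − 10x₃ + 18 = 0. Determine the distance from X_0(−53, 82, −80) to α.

Normal vector n = (−2, −11, −10), and n·(−53, 82, −80) − (−18) = 22.
|n| = √(4 + 121 + 100) = 15, so the distance is |22|/15 = 22/15.

22/15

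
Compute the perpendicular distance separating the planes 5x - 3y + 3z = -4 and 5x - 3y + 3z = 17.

Both planes have normal n = (5, -3, 3), |n| = √43. Any point on the first plane is at distance |17 − (-4)|/|n| = 21/√43 = 21√43/43 from the second.

21√43/43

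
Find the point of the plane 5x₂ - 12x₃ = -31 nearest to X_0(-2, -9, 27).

n = (0, 5, -12), |n|² = 169, and n·X_0 − (-31) = -338.
t = -338/169 = -2, so the foot is X_0 − t·n = (-2, -9, 27) − (-2)·(0, 5, -12) = (-2, 1, 3).

(-2, 1, 3)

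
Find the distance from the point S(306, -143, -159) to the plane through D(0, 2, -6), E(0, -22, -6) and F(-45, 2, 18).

9

DE = (0, -24, 0) and DF = (-45, 0, 24), so a normal is n = DE × DF = (-576, 0, -1080).
Then n·(306, -143, -159) - 6480 = -11016.
|n| = √(331776 + 0 + 1166400) = 1224, so the distance is |-11016|/1224 = 9.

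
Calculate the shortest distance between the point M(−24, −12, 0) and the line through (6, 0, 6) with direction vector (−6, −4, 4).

6√13

Direction vector d = (−6, −4, 4).
AP = (−30, −12, −6); AP·d = 204, |AP|² = 1080, |d|² = 68.
distance² = |AP|² − (AP·d)²/|d|² = 1080 − 41616/68 = 468, so the distance is 6√13.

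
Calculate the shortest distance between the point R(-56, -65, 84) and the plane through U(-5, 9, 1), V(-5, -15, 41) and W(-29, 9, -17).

UV = (0, -24, 40) and UW = (-24, 0, -18), so a normal is n = UV × UW = (432, -960, -576).
Then n·(-56, -65, 84) - (-11376) = 1200.
|n| = √(186624 + 921600 + 331776) = 1200, so the distance is |1200|/1200 = 1.

1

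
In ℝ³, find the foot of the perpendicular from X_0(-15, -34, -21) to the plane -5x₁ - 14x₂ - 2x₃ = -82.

n = (-5, -14, -2), |n|² = 225, and n·X_0 − (-82) = 675.
t = 675/225 = 3, so the foot is X_0 − t·n = (-15, -34, -21) − 3·(-5, -14, -2) = (0, 8, -15).

(0, 8, -15)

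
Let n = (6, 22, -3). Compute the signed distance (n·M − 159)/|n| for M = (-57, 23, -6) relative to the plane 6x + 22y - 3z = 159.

1

n·M − 159 = 23.
|n| = 23, so the signed distance is 23/23 = 1.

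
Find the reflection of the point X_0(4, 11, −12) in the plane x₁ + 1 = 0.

(-6, 11, -12)

With n = (1, 0, 0), the signed offset is (n·X_0 − (-1))/|n|² = 5/1 = 5.
X_0' = X_0 − 2t·n = (4, 11, −12) − 10·(1, 0, 0) = (−6, 11, −12).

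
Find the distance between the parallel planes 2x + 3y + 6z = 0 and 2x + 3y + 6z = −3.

3/7

Both planes have normal n = (2, 3, 6), |n| = 7. Any point on the first plane is at distance |(-3) − 0|/|n| = 3/7 from the second.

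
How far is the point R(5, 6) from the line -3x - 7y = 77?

67√58/29

d = |(-3)·5 + (-7)·6 − 77| / √(9 + 49) = |-134|/√58 = 67√58/29.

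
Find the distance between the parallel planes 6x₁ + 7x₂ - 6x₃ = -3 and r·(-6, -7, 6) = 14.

1

Divide the second equation by -1 to match normals: 6x₁ + 7x₂ - 6x₃ = -14.
With common normal n = (6, 7, -6) (|n| = 11), the distance is |(-3) − (-14)|/|n| = 11/11 = 1.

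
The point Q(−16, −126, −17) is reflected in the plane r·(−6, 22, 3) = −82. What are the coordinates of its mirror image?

n = (−6, 22, 3), |n|² = 529, n·Q − (-82) = -2645, so t = -2645/529 = -5.
Foot F = Q − (-5)·n = (−46, −16, −2); the reflection is 2F − Q = (−76, 94, 13).

(-76, 94, 13)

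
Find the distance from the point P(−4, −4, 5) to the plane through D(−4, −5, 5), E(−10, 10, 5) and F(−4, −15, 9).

DE = (−6, 15, 0) and DF = (0, −10, 4), so a normal is n = DE × DF = (60, 24, 60).
Then n·(−4, −4, 5) − (−60) = 24.
|n| = √(3600 + 576 + 3600) = 36√6, so the distance is |24|/(36√6) = 2/(3√6).

√6/9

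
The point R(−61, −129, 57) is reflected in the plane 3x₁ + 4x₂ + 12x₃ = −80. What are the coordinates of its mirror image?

With n = (3, 4, 12), the signed offset is (n·R − (-80))/|n|² = 65/169 = 5/13.
R' = R − 2t·n = (−61, −129, 57) − (10/13)·(3, 4, 12) = (−823/13, −1717/13, 621/13).

(-823/13, -1717/13, 621/13)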